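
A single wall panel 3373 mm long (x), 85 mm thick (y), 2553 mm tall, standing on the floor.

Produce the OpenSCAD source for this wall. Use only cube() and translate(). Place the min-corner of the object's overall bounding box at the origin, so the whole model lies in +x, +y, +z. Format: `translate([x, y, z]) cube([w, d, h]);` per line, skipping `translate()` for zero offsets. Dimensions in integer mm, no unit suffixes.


cube([3373, 85, 2553]);


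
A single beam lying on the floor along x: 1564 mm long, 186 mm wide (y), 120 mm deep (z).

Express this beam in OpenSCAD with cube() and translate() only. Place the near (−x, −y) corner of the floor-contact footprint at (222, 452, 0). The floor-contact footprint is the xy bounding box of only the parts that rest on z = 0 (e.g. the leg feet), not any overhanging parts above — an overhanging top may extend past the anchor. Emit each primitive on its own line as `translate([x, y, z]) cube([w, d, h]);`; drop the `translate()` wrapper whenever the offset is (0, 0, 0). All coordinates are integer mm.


translate([222, 452, 0]) cube([1564, 186, 120]);


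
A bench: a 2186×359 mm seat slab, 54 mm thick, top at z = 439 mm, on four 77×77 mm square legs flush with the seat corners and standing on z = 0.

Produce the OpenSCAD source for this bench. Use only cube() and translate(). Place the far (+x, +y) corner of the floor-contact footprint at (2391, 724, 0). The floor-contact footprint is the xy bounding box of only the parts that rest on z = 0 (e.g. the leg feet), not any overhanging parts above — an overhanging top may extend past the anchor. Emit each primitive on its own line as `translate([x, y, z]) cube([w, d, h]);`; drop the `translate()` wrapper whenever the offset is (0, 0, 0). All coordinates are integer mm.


translate([205, 365, 385]) cube([2186, 359, 54]);
translate([205, 365, 0]) cube([77, 77, 385]);
translate([205, 647, 0]) cube([77, 77, 385]);
translate([2314, 365, 0]) cube([77, 77, 385]);
translate([2314, 647, 0]) cube([77, 77, 385]);


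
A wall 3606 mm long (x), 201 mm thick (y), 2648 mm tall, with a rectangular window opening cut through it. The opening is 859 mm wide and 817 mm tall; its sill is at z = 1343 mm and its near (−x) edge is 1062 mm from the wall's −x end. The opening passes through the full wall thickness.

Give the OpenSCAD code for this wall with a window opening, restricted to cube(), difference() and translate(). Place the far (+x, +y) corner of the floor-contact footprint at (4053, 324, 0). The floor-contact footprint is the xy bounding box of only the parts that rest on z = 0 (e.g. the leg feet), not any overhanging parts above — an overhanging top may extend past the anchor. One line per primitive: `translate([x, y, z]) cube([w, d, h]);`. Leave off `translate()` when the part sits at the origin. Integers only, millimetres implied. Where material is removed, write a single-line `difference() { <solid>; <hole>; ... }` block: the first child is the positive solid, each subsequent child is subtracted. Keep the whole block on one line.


difference() { translate([447, 123, 0]) cube([3606, 201, 2648]); translate([1509, 123, 1343]) cube([859, 201, 817]); }


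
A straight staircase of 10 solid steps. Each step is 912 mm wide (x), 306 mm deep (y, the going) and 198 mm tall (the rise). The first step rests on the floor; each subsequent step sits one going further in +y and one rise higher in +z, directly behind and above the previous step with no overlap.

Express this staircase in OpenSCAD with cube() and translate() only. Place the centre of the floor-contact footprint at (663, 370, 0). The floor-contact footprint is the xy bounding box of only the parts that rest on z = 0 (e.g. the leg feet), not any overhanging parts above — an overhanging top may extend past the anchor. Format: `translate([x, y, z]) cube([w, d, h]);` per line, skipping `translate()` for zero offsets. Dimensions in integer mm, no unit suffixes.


translate([207, 217, 0]) cube([912, 306, 198]);
translate([207, 523, 198]) cube([912, 306, 198]);
translate([207, 829, 396]) cube([912, 306, 198]);
translate([207, 1135, 594]) cube([912, 306, 198]);
translate([207, 1441, 792]) cube([912, 306, 198]);
translate([207, 1747, 990]) cube([912, 306, 198]);
translate([207, 2053, 1188]) cube([912, 306, 198]);
translate([207, 2359, 1386]) cube([912, 306, 198]);
translate([207, 2665, 1584]) cube([912, 306, 198]);
translate([207, 2971, 1782]) cube([912, 306, 198]);


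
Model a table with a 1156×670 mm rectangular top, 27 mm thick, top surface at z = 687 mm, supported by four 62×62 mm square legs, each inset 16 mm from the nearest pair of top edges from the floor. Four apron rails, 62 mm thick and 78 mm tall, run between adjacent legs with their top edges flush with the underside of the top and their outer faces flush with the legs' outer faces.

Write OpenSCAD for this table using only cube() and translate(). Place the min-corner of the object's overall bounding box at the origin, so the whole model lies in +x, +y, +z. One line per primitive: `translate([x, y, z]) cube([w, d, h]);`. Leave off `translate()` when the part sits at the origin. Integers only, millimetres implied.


translate([0, 0, 660]) cube([1156, 670, 27]);
translate([16, 16, 0]) cube([62, 62, 660]);
translate([1078, 16, 0]) cube([62, 62, 660]);
translate([16, 592, 0]) cube([62, 62, 660]);
translate([1078, 592, 0]) cube([62, 62, 660]);
translate([78, 16, 582]) cube([1000, 62, 78]);
translate([78, 592, 582]) cube([1000, 62, 78]);
translate([16, 78, 582]) cube([62, 514, 78]);
translate([1078, 78, 582]) cube([62, 514, 78]);


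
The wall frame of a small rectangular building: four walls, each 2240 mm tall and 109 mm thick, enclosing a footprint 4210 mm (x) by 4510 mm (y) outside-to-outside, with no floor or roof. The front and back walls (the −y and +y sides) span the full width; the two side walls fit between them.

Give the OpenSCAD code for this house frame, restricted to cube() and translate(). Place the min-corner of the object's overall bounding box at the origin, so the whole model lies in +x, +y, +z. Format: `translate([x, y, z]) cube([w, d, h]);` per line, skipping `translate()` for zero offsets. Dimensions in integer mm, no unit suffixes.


cube([4210, 109, 2240]);
translate([0, 4401, 0]) cube([4210, 109, 2240]);
translate([0, 109, 0]) cube([109, 4292, 2240]);
translate([4101, 109, 0]) cube([109, 4292, 2240]);


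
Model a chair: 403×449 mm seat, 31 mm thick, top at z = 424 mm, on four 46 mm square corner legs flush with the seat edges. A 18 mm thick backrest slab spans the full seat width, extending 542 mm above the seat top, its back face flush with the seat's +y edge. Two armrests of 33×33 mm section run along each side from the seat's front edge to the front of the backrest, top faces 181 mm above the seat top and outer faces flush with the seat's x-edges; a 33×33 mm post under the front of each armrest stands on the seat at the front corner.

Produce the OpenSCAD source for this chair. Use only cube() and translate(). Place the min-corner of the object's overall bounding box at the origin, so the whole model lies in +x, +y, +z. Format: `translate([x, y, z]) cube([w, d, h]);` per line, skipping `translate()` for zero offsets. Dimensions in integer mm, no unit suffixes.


translate([0, 0, 393]) cube([403, 449, 31]);
cube([46, 46, 393]);
translate([357, 0, 0]) cube([46, 46, 393]);
translate([0, 403, 0]) cube([46, 46, 393]);
translate([357, 403, 0]) cube([46, 46, 393]);
translate([0, 431, 424]) cube([403, 18, 542]);
translate([0, 0, 572]) cube([33, 431, 33]);
translate([370, 0, 572]) cube([33, 431, 33]);
translate([0, 0, 424]) cube([33, 33, 148]);
translate([370, 0, 424]) cube([33, 33, 148]);


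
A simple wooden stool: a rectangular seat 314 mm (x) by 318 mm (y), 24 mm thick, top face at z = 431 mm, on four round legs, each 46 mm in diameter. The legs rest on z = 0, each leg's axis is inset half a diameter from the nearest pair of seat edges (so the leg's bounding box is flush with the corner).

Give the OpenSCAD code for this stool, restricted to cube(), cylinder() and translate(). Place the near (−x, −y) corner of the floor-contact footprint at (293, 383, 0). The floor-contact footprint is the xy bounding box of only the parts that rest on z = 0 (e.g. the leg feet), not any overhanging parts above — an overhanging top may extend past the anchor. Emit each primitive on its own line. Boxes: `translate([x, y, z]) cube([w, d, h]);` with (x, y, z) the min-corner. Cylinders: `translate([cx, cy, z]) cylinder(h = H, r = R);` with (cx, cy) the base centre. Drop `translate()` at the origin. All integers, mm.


translate([293, 383, 407]) cube([314, 318, 24]);
translate([316, 406, 0]) cylinder(h = 407, r = 23);
translate([584, 406, 0]) cylinder(h = 407, r = 23);
translate([316, 678, 0]) cylinder(h = 407, r = 23);
translate([584, 678, 0]) cylinder(h = 407, r = 23);


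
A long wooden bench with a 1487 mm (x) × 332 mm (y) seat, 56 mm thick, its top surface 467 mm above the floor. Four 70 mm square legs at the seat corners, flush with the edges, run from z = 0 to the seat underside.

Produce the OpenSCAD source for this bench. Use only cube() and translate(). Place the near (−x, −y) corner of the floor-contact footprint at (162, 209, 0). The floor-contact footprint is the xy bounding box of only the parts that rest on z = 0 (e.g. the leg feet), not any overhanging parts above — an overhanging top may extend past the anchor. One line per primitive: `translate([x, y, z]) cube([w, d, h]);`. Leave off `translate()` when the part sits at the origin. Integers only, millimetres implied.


// leg_h = 467 − 56 = 411
translate([162, 209, 411]) cube([1487, 332, 56]);
translate([162, 209, 0]) cube([70, 70, 411]);
translate([162, 471, 0]) cube([70, 70, 411]);
translate([1579, 209, 0]) cube([70, 70, 411]);
translate([1579, 471, 0]) cube([70, 70, 411]);


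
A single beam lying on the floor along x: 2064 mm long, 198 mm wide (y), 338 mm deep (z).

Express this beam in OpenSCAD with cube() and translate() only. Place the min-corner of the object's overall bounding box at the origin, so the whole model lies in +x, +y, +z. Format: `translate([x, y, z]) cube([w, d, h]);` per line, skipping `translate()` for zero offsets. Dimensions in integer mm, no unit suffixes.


cube([2064, 198, 338]);


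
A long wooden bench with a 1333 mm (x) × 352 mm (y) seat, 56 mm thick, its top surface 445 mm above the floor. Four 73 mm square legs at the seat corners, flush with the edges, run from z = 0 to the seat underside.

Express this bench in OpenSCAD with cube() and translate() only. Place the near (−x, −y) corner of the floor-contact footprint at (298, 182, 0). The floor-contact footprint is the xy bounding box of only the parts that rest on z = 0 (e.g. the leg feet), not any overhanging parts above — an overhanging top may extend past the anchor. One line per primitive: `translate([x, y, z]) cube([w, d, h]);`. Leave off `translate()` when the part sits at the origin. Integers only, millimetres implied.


// leg_h = 445 − 56 = 389
translate([298, 182, 389]) cube([1333, 352, 56]);
translate([298, 182, 0]) cube([73, 73, 389]);
translate([298, 461, 0]) cube([73, 73, 389]);
translate([1558, 182, 0]) cube([73, 73, 389]);
translate([1558, 461, 0]) cube([73, 73, 389]);


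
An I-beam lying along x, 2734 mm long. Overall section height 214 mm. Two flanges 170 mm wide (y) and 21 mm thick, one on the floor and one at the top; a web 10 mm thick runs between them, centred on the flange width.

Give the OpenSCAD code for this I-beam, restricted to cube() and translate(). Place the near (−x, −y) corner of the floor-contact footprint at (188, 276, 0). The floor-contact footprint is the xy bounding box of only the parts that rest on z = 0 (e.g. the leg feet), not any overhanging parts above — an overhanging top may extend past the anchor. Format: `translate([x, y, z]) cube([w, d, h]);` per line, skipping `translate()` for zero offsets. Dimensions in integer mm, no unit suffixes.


translate([188, 276, 0]) cube([2734, 170, 21]);
translate([188, 356, 21]) cube([2734, 10, 172]);
translate([188, 276, 193]) cube([2734, 170, 21]);


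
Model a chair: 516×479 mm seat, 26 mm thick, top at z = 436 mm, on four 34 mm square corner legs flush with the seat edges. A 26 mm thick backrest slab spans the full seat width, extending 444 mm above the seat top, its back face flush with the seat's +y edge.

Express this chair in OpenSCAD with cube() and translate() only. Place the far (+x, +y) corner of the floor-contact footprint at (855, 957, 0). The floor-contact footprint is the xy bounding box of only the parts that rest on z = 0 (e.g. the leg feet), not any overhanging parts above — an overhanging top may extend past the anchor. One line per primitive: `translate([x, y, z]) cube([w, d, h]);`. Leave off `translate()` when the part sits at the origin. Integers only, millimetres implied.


translate([339, 478, 410]) cube([516, 479, 26]);
translate([339, 478, 0]) cube([34, 34, 410]);
translate([821, 478, 0]) cube([34, 34, 410]);
translate([339, 923, 0]) cube([34, 34, 410]);
translate([821, 923, 0]) cube([34, 34, 410]);
translate([339, 931, 436]) cube([516, 26, 444]);


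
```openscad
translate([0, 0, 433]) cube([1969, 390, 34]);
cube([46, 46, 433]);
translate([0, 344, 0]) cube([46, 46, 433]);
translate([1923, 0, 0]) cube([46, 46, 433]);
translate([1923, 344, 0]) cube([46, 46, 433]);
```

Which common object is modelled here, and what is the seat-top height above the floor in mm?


A bench. The seat-top height is 467 mm.

A long slab on four corner posts — a bench. The slab sits at z = 433 with thickness 34, so the top is 433 + 34 = 467 mm.


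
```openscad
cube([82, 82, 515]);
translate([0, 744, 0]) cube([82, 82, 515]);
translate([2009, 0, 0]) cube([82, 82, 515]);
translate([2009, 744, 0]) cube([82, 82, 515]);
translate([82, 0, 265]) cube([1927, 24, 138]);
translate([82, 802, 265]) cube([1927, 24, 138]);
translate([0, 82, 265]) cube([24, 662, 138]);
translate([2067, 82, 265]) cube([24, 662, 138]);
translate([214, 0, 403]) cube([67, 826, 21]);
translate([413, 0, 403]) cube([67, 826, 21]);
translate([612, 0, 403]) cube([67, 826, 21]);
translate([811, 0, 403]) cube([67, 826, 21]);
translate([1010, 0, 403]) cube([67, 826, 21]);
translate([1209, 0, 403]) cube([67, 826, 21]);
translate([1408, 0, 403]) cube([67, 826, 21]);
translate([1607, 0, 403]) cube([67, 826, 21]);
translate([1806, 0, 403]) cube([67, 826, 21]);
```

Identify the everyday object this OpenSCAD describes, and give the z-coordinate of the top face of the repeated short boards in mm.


A bed frame. The slat-top height is 424 mm.

Four posts, four rails, and a row of slats — a bed frame. Slats sit on the rails at z = 265 + 138 = 403; with slat thickness 21, the top is 424 mm.


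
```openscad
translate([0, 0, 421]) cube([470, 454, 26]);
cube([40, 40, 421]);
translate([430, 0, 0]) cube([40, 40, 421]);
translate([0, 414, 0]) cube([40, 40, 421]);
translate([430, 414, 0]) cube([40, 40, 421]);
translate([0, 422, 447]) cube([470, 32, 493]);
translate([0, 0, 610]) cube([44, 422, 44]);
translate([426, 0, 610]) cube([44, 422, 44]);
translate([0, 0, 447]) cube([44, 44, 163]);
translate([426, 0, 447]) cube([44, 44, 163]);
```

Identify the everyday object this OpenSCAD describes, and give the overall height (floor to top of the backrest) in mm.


A chair. The overall height is 940 mm.

A slab on four corner posts with a tall panel at the back — a chair. The seat slab sits at z = 421 with thickness 26, and the 493 mm backrest starts at the seat top, so the overall height is 421 + 26 + 493 = 940 mm.


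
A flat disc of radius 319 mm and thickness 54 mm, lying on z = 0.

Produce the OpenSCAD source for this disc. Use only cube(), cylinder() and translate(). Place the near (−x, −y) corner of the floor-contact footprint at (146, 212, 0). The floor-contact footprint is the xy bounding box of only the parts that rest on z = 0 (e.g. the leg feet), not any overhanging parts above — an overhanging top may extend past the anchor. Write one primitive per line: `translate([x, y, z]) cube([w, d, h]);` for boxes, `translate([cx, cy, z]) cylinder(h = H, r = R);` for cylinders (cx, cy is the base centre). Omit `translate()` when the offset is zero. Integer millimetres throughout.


translate([465, 531, 0]) cylinder(h = 54, r = 319);


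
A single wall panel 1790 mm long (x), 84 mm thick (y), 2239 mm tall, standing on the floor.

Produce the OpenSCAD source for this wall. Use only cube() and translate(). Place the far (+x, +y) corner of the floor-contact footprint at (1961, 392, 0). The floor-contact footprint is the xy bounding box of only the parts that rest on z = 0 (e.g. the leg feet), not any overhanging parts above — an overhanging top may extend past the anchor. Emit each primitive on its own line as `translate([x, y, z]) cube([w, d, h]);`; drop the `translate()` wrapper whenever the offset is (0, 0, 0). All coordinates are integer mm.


translate([171, 308, 0]) cube([1790, 84, 2239]);


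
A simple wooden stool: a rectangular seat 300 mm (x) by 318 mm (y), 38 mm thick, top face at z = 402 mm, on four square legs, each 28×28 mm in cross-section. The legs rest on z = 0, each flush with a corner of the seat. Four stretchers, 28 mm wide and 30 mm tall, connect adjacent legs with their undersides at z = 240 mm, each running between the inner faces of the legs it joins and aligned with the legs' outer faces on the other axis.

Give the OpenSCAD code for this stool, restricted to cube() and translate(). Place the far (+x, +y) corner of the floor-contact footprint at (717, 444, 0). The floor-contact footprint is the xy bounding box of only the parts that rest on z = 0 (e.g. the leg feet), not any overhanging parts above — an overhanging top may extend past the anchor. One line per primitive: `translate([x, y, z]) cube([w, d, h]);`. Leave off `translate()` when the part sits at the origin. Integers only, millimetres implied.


translate([417, 126, 364]) cube([300, 318, 38]);
translate([417, 126, 0]) cube([28, 28, 364]);
translate([689, 126, 0]) cube([28, 28, 364]);
translate([417, 416, 0]) cube([28, 28, 364]);
translate([689, 416, 0]) cube([28, 28, 364]);
translate([445, 126, 240]) cube([244, 28, 30]);
translate([445, 416, 240]) cube([244, 28, 30]);
translate([417, 154, 240]) cube([28, 262, 30]);
translate([689, 154, 240]) cube([28, 262, 30]);


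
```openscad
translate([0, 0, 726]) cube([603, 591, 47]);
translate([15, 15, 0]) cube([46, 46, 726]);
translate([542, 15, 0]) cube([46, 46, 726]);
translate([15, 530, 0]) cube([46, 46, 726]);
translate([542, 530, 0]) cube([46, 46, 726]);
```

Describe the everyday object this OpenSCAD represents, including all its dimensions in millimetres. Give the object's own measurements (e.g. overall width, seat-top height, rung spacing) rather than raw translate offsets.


A rectangular dining table. The top is 603×591×47 mm with its upper surface at z = 773 mm. It stands on four 46×46 mm square legs, each inset 15 mm from the nearest pair of top edges, running from the floor to the underside of the top.


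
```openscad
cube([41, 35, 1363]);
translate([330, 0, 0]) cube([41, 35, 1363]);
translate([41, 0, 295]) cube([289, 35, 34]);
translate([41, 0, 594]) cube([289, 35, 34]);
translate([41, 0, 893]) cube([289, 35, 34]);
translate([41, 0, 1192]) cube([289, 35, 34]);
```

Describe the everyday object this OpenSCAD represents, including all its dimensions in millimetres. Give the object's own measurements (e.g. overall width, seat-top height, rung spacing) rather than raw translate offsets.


A straight ladder. Two 41×35 mm vertical rails, 1363 mm tall, stand 371 mm apart (outside-to-outside) with their front faces coplanar on the −y side. 4 rungs, each 35 mm deep and 34 mm tall, span between the inner faces of the rails, front faces flush with the rails. The lowest rung's underside is at z = 295 mm and rungs are spaced 299 mm apart (underside to underside).


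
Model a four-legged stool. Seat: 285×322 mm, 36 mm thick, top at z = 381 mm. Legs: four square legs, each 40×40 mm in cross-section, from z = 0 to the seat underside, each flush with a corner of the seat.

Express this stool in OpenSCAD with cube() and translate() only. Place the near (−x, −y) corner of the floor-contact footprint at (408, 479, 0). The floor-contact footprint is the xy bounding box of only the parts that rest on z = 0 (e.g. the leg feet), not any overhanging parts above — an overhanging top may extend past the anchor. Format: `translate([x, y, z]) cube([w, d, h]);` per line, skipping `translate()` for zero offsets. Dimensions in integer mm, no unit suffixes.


translate([408, 479, 345]) cube([285, 322, 36]);
translate([408, 479, 0]) cube([40, 40, 345]);
translate([653, 479, 0]) cube([40, 40, 345]);
translate([408, 761, 0]) cube([40, 40, 345]);
translate([653, 761, 0]) cube([40, 40, 345]);


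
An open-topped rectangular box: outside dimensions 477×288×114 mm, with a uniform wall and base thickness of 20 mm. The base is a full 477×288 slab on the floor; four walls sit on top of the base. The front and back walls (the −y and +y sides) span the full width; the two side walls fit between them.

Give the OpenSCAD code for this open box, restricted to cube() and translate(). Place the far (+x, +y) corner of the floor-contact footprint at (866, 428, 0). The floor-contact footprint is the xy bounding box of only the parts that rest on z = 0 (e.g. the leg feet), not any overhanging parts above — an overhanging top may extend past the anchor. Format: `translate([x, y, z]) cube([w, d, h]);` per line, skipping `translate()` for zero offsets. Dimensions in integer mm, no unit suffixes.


translate([389, 140, 0]) cube([477, 288, 20]);
translate([389, 140, 20]) cube([477, 20, 94]);
translate([389, 408, 20]) cube([477, 20, 94]);
translate([389, 160, 20]) cube([20, 248, 94]);
translate([846, 160, 20]) cube([20, 248, 94]);


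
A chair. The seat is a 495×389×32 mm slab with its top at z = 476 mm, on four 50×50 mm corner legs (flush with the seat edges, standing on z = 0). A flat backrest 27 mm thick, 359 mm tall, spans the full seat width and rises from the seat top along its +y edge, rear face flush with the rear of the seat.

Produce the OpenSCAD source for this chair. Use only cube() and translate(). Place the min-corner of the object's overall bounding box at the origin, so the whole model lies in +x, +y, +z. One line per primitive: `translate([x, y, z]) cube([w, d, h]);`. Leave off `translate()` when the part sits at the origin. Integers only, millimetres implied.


// leg_h = 476 - 32 = 444
translate([0, 0, 444]) cube([495, 389, 32]);
cube([50, 50, 444]);
translate([445, 0, 0]) cube([50, 50, 444]);
translate([0, 339, 0]) cube([50, 50, 444]);
translate([445, 339, 0]) cube([50, 50, 444]);
translate([0, 362, 476]) cube([495, 27, 359]);


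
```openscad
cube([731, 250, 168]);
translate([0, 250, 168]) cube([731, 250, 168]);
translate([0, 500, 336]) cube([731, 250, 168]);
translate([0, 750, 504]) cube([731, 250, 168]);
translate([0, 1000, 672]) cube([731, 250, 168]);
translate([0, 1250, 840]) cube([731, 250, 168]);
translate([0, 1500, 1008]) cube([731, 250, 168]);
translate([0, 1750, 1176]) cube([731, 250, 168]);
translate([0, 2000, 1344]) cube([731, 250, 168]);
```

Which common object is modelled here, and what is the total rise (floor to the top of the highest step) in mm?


A staircase. The total rise is 1512 mm.

9 identical blocks, each offset up and back from the previous — a staircase. Each step is 168 mm tall and there are 9 of them, so the total rise is 9 × 168 = 1512 mm.


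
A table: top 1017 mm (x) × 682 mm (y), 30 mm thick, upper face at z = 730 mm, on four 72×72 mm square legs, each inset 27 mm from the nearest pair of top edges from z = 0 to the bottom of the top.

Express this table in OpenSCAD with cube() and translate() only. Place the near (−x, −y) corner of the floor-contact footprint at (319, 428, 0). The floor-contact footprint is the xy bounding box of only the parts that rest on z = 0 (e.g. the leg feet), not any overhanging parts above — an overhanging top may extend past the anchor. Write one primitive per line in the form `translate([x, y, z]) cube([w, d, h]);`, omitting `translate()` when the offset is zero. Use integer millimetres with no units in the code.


// leg_h = 730 - 30 = 700
translate([292, 401, 700]) cube([1017, 682, 30]);
translate([319, 428, 0]) cube([72, 72, 700]);
translate([1210, 428, 0]) cube([72, 72, 700]);
translate([319, 984, 0]) cube([72, 72, 700]);
translate([1210, 984, 0]) cube([72, 72, 700]);


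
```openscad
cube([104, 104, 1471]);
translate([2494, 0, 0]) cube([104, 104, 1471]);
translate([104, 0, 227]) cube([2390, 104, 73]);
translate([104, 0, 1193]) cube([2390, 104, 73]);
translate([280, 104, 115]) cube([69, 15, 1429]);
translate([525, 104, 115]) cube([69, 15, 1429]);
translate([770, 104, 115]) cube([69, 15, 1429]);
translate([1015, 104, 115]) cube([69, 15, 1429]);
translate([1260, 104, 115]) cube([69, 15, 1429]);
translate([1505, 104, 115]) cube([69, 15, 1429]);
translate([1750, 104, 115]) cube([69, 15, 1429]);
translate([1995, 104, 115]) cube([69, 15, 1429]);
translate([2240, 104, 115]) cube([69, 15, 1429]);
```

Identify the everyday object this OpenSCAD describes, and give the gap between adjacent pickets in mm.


A fence section. The picket gap is 176 mm.

Two posts, two rails, 9 pickets — a fence section. Span 2390 mm holds 9 pickets of 69 mm with 10 equal gaps: ⌊(2390 − 9·69) / 10⌋ = 176 mm.


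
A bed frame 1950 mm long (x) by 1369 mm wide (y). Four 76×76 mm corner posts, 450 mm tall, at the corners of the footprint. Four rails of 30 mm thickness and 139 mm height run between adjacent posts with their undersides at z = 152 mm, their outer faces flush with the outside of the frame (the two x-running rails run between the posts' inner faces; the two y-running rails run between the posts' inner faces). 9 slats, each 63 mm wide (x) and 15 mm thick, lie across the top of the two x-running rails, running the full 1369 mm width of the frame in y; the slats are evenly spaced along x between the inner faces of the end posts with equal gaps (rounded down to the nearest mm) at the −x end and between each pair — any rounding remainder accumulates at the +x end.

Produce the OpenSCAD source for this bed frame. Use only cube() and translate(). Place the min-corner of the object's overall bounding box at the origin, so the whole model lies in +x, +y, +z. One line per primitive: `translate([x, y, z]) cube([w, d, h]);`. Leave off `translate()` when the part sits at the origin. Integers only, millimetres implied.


// slat z = rail_z + rail_h = 152 + 139 = 291
// slat gap = ⌊(1798 − 9·63) / 10⌋ = 123
cube([76, 76, 450]);
translate([0, 1293, 0]) cube([76, 76, 450]);
translate([1874, 0, 0]) cube([76, 76, 450]);
translate([1874, 1293, 0]) cube([76, 76, 450]);
translate([76, 0, 152]) cube([1798, 30, 139]);
translate([76, 1339, 152]) cube([1798, 30, 139]);
translate([0, 76, 152]) cube([30, 1217, 139]);
translate([1920, 76, 152]) cube([30, 1217, 139]);
translate([199, 0, 291]) cube([63, 1369, 15]);
translate([385, 0, 291]) cube([63, 1369, 15]);
translate([571, 0, 291]) cube([63, 1369, 15]);
translate([757, 0, 291]) cube([63, 1369, 15]);
translate([943, 0, 291]) cube([63, 1369, 15]);
translate([1129, 0, 291]) cube([63, 1369, 15]);
translate([1315, 0, 291]) cube([63, 1369, 15]);
translate([1501, 0, 291]) cube([63, 1369, 15]);
translate([1687, 0, 291]) cube([63, 1369, 15]);


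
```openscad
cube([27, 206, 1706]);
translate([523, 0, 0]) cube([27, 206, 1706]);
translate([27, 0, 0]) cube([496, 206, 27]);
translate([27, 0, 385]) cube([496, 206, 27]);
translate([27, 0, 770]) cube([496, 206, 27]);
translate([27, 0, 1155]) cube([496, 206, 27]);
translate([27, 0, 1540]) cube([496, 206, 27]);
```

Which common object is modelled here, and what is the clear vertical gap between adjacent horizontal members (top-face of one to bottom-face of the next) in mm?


A bookshelf. The clear shelf gap is 358 mm.

Two tall side panels with 5 horizontal boards between them — a bookshelf. The first two shelf undersides are at z = 0 and z = 385; with shelf thickness 27, the clear gap is 385 − 0 − 27 = 358 mm.


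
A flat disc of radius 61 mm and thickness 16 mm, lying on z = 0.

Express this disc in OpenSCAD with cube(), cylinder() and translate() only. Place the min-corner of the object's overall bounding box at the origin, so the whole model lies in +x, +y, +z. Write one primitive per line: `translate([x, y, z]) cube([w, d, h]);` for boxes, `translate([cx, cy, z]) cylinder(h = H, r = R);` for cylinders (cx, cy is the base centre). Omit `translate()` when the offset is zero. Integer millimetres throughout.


translate([61, 61, 0]) cylinder(h = 16, r = 61);


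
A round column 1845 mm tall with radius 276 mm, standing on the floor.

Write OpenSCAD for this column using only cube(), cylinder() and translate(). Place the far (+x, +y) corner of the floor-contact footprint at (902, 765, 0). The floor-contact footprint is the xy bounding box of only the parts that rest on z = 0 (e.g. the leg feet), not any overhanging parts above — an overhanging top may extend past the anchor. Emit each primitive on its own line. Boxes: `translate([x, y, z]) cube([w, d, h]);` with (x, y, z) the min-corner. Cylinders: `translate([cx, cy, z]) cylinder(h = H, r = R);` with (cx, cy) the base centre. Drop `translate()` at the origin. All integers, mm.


translate([626, 489, 0]) cylinder(h = 1845, r = 276);


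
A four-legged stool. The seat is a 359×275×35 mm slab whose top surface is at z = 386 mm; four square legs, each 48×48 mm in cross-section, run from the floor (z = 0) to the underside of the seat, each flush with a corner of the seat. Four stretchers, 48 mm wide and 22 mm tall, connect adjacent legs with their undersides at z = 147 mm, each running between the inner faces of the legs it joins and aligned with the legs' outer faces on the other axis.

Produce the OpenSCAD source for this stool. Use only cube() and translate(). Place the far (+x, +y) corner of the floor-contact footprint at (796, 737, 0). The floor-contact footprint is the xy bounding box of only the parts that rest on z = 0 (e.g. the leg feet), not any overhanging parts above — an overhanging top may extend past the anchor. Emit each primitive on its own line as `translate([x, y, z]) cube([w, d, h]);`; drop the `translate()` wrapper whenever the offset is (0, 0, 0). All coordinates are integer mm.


translate([437, 462, 351]) cube([359, 275, 35]);
translate([437, 462, 0]) cube([48, 48, 351]);
translate([748, 462, 0]) cube([48, 48, 351]);
translate([437, 689, 0]) cube([48, 48, 351]);
translate([748, 689, 0]) cube([48, 48, 351]);
translate([485, 462, 147]) cube([263, 48, 22]);
translate([485, 689, 147]) cube([263, 48, 22]);
translate([437, 510, 147]) cube([48, 179, 22]);
translate([748, 510, 147]) cube([48, 179, 22]);


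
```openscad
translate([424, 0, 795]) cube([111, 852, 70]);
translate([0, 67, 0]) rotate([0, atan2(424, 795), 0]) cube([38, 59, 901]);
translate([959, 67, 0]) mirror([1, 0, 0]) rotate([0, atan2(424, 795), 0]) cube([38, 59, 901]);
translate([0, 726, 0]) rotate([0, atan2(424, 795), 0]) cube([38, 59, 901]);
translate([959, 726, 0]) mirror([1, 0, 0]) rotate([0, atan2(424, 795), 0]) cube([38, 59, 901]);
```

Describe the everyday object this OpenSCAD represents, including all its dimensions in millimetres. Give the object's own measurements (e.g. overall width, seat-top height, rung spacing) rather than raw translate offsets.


A sawhorse. A 111×852×70 mm beam (x, y, z) sits on two A-frame leg pairs. Each pair is two raked legs of 38×59 mm section (59 mm along y) splaying symmetrically in x. Each leg rises 795 mm vertically over 424 mm of horizontal reach and is 901 mm long along its own axis. Every leg's outer bottom edge rests on the floor and its outer top edge meets a bottom edge of the beam — the left legs (tilting toward +x) meet the beam's −x bottom edge, the right legs (their mirror images, tilting toward −x) meet its +x bottom edge — so the leg tops tuck under the beam, the beam's underside is 795 mm above the floor, and the feet are 959 mm apart outside-to-outside with the beam centred between them. The two leg pairs are set in 67 mm from either end of the beam.


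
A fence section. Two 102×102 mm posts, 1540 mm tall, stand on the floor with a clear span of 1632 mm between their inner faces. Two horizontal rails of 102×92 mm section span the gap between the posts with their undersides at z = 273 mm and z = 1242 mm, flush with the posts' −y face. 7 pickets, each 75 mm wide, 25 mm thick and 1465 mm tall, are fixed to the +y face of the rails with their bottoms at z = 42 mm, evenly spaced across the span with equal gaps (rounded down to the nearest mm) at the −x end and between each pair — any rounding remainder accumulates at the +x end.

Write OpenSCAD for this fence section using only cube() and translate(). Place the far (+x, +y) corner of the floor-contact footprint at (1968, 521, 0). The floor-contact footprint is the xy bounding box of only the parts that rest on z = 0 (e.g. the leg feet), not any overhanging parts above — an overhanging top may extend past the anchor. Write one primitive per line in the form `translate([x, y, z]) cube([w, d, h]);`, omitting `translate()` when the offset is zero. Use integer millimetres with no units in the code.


translate([132, 419, 0]) cube([102, 102, 1540]);
translate([1866, 419, 0]) cube([102, 102, 1540]);
translate([234, 419, 273]) cube([1632, 102, 92]);
translate([234, 419, 1242]) cube([1632, 102, 92]);
translate([372, 521, 42]) cube([75, 25, 1465]);
translate([585, 521, 42]) cube([75, 25, 1465]);
translate([798, 521, 42]) cube([75, 25, 1465]);
translate([1011, 521, 42]) cube([75, 25, 1465]);
translate([1224, 521, 42]) cube([75, 25, 1465]);
translate([1437, 521, 42]) cube([75, 25, 1465]);
translate([1650, 521, 42]) cube([75, 25, 1465]);


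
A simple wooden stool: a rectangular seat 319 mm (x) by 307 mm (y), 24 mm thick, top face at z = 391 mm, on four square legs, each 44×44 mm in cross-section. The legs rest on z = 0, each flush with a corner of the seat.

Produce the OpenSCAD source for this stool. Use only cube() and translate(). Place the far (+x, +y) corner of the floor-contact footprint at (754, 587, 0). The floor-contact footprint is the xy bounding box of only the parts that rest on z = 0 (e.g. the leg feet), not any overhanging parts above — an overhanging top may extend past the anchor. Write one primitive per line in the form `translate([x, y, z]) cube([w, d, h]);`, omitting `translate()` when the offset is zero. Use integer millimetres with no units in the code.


translate([435, 280, 367]) cube([319, 307, 24]);
translate([435, 280, 0]) cube([44, 44, 367]);
translate([710, 280, 0]) cube([44, 44, 367]);
translate([435, 543, 0]) cube([44, 44, 367]);
translate([710, 543, 0]) cube([44, 44, 367]);


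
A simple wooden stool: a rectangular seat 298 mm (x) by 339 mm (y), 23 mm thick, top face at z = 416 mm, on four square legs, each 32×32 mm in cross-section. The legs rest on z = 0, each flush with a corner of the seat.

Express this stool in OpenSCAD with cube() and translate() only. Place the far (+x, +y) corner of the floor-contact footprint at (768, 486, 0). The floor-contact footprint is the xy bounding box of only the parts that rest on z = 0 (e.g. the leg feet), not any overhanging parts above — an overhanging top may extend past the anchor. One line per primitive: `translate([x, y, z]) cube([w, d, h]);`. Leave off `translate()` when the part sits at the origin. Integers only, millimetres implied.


translate([470, 147, 393]) cube([298, 339, 23]);
translate([470, 147, 0]) cube([32, 32, 393]);
translate([736, 147, 0]) cube([32, 32, 393]);
translate([470, 454, 0]) cube([32, 32, 393]);
translate([736, 454, 0]) cube([32, 32, 393]);


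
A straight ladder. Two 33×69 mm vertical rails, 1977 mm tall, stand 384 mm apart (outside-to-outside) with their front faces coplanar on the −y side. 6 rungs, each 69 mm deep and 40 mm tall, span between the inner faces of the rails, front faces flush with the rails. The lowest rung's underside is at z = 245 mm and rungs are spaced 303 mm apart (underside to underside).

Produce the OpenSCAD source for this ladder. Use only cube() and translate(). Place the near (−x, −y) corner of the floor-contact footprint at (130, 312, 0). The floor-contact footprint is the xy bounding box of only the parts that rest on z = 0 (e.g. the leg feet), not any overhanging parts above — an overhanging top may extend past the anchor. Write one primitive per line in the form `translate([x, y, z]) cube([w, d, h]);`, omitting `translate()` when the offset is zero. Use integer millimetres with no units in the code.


translate([130, 312, 0]) cube([33, 69, 1977]);
translate([481, 312, 0]) cube([33, 69, 1977]);
translate([163, 312, 245]) cube([318, 69, 40]);
translate([163, 312, 548]) cube([318, 69, 40]);
translate([163, 312, 851]) cube([318, 69, 40]);
translate([163, 312, 1154]) cube([318, 69, 40]);
translate([163, 312, 1457]) cube([318, 69, 40]);
translate([163, 312, 1760]) cube([318, 69, 40]);


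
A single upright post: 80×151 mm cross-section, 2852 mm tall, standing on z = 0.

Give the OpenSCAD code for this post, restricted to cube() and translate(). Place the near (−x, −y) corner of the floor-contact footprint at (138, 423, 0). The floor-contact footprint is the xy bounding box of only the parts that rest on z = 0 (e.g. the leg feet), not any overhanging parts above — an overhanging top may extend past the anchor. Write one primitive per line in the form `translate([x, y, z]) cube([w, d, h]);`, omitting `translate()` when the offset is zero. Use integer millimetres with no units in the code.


translate([138, 423, 0]) cube([80, 151, 2852]);


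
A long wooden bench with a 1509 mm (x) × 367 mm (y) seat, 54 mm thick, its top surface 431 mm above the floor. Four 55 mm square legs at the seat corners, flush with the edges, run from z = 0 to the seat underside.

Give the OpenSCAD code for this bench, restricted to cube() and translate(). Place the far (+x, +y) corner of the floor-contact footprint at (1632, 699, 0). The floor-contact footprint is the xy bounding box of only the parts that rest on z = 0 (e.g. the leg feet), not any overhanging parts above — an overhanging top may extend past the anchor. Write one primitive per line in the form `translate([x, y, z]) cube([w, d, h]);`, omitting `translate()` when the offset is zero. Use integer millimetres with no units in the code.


// leg_h = 431 − 54 = 377
translate([123, 332, 377]) cube([1509, 367, 54]);
translate([123, 332, 0]) cube([55, 55, 377]);
translate([123, 644, 0]) cube([55, 55, 377]);
translate([1577, 332, 0]) cube([55, 55, 377]);
translate([1577, 644, 0]) cube([55, 55, 377]);


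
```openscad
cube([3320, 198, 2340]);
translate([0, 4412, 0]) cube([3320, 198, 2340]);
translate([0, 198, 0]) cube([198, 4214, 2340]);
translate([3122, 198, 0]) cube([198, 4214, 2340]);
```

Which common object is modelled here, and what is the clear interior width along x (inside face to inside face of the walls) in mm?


A house (or room) frame. The interior width is 2924 mm.

Four 2340 mm walls enclosing a rectangle with no floor or roof — a room or house frame. Outside width is 3320 mm and wall thickness is 198 mm, so the interior width is 3320 − 2 × 198 = 2924 mm.


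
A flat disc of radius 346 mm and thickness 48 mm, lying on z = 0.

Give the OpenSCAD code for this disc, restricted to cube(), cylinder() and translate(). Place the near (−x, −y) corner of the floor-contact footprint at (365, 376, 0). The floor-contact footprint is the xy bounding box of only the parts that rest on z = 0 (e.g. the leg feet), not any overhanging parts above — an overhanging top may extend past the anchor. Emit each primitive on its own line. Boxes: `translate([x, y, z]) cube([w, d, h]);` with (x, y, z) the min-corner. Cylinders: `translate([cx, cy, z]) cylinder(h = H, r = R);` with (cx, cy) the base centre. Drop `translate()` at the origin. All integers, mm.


translate([711, 722, 0]) cylinder(h = 48, r = 346);
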